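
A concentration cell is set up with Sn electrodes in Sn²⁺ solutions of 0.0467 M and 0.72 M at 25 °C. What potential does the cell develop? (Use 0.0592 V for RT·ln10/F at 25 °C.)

Both half-cells are Sn²⁺/Sn, so E°_cell = 0. The concentrated side is the cathode; the cell reaction moves Sn²⁺ from high to low concentration with n = 2.
Q = [Sn²⁺]_dilute/[Sn²⁺]_conc = 0.0467/0.72 = 0.0649.
E = 0 − (0.0592/2) log Q = −(0.0592/2)(-1.188) = 0.0352 V.

0.035 V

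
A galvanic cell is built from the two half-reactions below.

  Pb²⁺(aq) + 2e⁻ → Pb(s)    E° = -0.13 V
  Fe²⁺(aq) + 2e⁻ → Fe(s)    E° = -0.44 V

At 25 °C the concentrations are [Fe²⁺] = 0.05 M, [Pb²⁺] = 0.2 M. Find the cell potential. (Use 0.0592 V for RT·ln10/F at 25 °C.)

The Pb²⁺/Pb couple has the higher reduction potential and acts as the cathode, so E°_cell = -0.13 − (-0.44) = 0.31 V.
Balancing electrons gives n = 2; the reaction quotient is Q = [Fe²⁺]/[Pb²⁺] = 0.250.
At 25 °C, E = E° − (0.0592/n) log Q = 0.31 − (0.0592/2)(-0.602) = 0.310 + 0.018 = 0.328 V.

0.328 V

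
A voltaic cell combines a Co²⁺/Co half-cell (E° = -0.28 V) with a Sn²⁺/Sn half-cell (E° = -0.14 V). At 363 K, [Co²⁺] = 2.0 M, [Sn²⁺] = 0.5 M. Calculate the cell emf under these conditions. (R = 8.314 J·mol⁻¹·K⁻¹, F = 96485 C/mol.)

The Sn²⁺/Sn couple has the higher reduction potential and acts as the cathode, so E°_cell = -0.14 − (-0.28) = 0.14 V.
Balancing electrons gives n = 2; the reaction quotient is Q = [Co²⁺]/[Sn²⁺] = 4.00.
E = E° − (RT/nF) ln Q = 0.14 − (8.314×363)/(2×96485) × (1.386) = 0.140 − 0.022 = 0.118 V.

0.118 V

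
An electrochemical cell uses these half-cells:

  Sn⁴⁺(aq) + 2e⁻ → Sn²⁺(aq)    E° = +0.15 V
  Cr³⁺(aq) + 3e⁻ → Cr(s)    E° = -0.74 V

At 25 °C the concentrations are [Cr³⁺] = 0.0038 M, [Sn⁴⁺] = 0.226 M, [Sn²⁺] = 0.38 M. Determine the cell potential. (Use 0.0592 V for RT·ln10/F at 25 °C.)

The Sn⁴⁺/Sn²⁺ couple has the higher reduction potential and acts as the cathode, so E°_cell = +0.15 − (-0.74) = 0.89 V.
Balancing electrons gives n = 6; the reaction quotient is Q = [Cr³⁺]^2·[Sn²⁺]^3/[Sn⁴⁺]^3 = 6.86 × 10^-5.
At 25 °C, E = E° − (0.0592/n) log Q = 0.89 − (0.0592/6)(-4.163) = 0.890 + 0.041 = 0.931 V.

0.931 V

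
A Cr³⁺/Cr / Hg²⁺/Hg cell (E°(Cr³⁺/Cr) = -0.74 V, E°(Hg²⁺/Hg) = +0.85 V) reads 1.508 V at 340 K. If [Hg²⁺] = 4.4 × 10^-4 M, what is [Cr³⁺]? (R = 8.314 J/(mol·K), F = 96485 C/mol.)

0.041 M

From the Nernst equation, ln Q = nF(E° − E)/RT = 6×96485×(1.59 − 1.508)/(8.314×340) = 16.793, so Q = 1.96 × 10^7.
With Q = [Cr³⁺]^2/[Hg²⁺]^3 and the known concentrations, [Cr³⁺]^2 in the numerator gives [Cr³⁺] = 0.041 M.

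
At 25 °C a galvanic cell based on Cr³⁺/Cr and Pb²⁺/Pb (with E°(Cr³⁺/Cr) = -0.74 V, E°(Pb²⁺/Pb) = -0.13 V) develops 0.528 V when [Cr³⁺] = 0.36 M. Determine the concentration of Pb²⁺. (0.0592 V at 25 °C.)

From the Nernst equation, log Q = n(E° − E)/0.0592 = 6(0.61 − 0.528)/0.0592 = 8.311, so Q = 2.05 × 10^8.
With Q = [Cr³⁺]^2/[Pb²⁺]^3 and the known concentrations, [Pb²⁺]^3 in the denominator gives [Pb²⁺] = 8.6 × 10^-4 M.

8.6 × 10^-4 M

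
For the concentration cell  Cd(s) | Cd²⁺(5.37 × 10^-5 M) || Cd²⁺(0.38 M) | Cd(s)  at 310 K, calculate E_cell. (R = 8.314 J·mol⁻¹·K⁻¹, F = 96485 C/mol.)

0.12 V

Both half-cells are Cd²⁺/Cd, so E°_cell = 0. The concentrated side is the cathode; the cell reaction moves Cd²⁺ from high to low concentration with n = 2.
Q = [Cd²⁺]_dilute/[Cd²⁺]_conc = 5.37 × 10^-5/0.38 = 1.41 × 10^-4.
E = 0 − (RT/nF) ln Q = −((8.314×310)/(2×96485))(-8.865) = 0.1184 V.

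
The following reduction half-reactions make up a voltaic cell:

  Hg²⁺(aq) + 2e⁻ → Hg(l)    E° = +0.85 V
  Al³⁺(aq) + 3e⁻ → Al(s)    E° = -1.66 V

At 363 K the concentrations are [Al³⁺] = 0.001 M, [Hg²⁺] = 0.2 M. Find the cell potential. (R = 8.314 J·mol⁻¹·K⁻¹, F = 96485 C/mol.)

2.56 V

The Hg²⁺/Hg couple has the higher reduction potential and acts as the cathode, so E°_cell = +0.85 − (-1.66) = 2.51 V.
Balancing electrons gives n = 6; the reaction quotient is Q = [Al³⁺]^2/[Hg²⁺]^3 = 1.25 × 10^-4.
E = E° − (RT/nF) ln Q = 2.51 − (8.314×363)/(6×96485) × (-8.987) = 2.510 + 0.047 = 2.557 V.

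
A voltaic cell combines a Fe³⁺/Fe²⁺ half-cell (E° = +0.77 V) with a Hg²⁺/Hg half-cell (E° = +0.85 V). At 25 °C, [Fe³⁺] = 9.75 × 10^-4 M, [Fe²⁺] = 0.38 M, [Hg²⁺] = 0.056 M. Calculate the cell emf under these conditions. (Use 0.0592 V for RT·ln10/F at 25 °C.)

The Hg²⁺/Hg couple has the higher reduction potential and acts as the cathode, so E°_cell = +0.85 − (+0.77) = 0.08 V.
Balancing electrons gives n = 2; the reaction quotient is Q = [Fe³⁺]^2/([Fe²⁺]^2·[Hg²⁺]) = 1.18 × 10^-4.
At 25 °C, E = E° − (0.0592/n) log Q = 0.08 − (0.0592/2)(-3.930) = 0.080 + 0.116 = 0.196 V.

0.196 V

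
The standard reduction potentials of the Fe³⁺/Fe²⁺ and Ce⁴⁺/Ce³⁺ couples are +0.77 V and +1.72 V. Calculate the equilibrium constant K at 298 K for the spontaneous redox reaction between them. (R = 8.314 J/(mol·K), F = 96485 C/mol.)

1.2 × 10^16

E°_cell = +1.72 − (+0.77) = 0.95 V, with n = 1 electron transferred.
At equilibrium E = 0, so the Nernst equation gives ln K = nFE°/RT = (1)(96485)(0.95)/((8.314)(298)) = 37.00.
K = e^37.00 = 1.2 × 10^16.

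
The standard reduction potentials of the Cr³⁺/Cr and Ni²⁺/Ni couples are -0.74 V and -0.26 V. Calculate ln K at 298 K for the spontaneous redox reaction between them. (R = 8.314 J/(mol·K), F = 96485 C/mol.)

E°_cell = -0.26 − (-0.74) = 0.48 V, with n = 6 electrons transferred.
At equilibrium E = 0, so the Nernst equation gives ln K = nFE°/RT = (6)(96485)(0.48)/((8.314)(298)) = 112.16.

ln K = 112.2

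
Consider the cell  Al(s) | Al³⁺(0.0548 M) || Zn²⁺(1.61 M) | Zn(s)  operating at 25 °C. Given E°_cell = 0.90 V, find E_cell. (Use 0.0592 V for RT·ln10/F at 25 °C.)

0.931 V

Balancing electrons gives n = 6; the reaction quotient is Q = [Al³⁺]^2/[Zn²⁺]^3 = 7.2 × 10^-4.
At 25 °C, E = E° − (0.0592/n) log Q = 0.90 − (0.0592/6)(-3.143) = 0.900 + 0.031 = 0.931 V.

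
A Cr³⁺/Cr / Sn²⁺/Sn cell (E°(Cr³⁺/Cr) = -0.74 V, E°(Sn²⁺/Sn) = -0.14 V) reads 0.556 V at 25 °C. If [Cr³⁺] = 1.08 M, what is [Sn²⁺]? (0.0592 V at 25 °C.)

0.034 M

From the Nernst equation, log Q = n(E° − E)/0.0592 = 6(0.60 − 0.556)/0.0592 = 4.459, so Q = 2.88 × 10^4.
With Q = [Cr³⁺]^2/[Sn²⁺]^3 and the known concentrations, [Sn²⁺]^3 in the denominator gives [Sn²⁺] = 0.034 M.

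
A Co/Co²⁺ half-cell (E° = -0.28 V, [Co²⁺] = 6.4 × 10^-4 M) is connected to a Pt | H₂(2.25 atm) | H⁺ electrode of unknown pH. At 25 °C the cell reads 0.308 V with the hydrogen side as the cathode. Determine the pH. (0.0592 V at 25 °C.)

E°_cell = 0.28 V and n = 2.
log Q = n(E° − E)/0.0592 = 2×(0.28 − 0.308)/0.0592 = -0.946.
With Q = [Co²⁺]·P(H₂) / [H⁺]^2, solving for [H⁺] gives log[H⁺] = -0.948, so pH = 0.95.

pH = 0.95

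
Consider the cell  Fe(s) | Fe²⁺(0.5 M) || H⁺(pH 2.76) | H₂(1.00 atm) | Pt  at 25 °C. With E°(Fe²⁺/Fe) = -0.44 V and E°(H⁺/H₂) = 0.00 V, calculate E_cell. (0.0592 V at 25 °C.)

The hydrogen couple is the cathode, so E°_cell = 0.44 V; n = 2.
[H⁺] = 10^(−2.76) = 0.0017 M, and Q = [Fe²⁺]·P(H₂) / [H⁺]^2 = 1.66 × 10^5.
E = E° − (0.0592/2) log Q = 0.44 − (0.0592/2)(5.219) = 0.286 V.

0.29 V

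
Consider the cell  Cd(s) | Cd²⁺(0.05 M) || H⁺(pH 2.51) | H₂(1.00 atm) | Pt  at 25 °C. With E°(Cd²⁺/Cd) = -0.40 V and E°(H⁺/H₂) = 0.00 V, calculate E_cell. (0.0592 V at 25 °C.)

The hydrogen couple is the cathode, so E°_cell = 0.40 V; n = 2.
[H⁺] = 10^(−2.51) = 0.0031 M, and Q = [Cd²⁺]·P(H₂) / [H⁺]^2 = 5240.
E = E° − (0.0592/2) log Q = 0.40 − (0.0592/2)(3.719) = 0.290 V.

0.29 V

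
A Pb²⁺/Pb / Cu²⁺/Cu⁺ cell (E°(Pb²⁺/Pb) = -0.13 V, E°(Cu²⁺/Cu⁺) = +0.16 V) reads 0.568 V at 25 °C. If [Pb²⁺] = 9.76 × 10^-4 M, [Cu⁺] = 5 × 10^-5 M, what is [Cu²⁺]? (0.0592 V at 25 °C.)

From the Nernst equation, log Q = n(E° − E)/0.0592 = 2(0.29 − 0.568)/0.0592 = -9.392, so Q = 4.06 × 10^-10.
With Q = [Pb²⁺]·[Cu⁺]^2/[Cu²⁺]^2 and the known concentrations, [Cu²⁺]^2 in the denominator gives [Cu²⁺] = 0.078 M.

0.078 M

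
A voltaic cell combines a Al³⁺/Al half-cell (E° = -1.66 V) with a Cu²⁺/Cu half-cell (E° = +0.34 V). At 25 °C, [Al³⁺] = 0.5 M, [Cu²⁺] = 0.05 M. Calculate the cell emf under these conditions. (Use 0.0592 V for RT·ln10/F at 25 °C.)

The Cu²⁺/Cu couple has the higher reduction potential and acts as the cathode, so E°_cell = +0.34 − (-1.66) = 2.00 V.
Balancing electrons gives n = 6; the reaction quotient is Q = [Al³⁺]^2/[Cu²⁺]^3 = 2000.
At 25 °C, E = E° − (0.0592/n) log Q = 2.00 − (0.0592/6)(3.301) = 2.000 − 0.033 = 1.967 V.

1.97 V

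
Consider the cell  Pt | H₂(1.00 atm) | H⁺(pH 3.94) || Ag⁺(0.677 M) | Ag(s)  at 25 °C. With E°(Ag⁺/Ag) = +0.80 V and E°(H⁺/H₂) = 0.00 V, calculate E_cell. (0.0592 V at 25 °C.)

1.02 V

The Ag⁺/Ag couple is the cathode, so E°_cell = 0.80 V; n = 2.
[H⁺] = 10^(−3.94) = 1.1 × 10^-4 M, and Q = [H⁺]^2 / ([Ag⁺]^2·P(H₂)) = 2.88 × 10^-8.
E = E° − (0.0592/2) log Q = 0.80 − (0.0592/2)(-7.541) = 1.023 V.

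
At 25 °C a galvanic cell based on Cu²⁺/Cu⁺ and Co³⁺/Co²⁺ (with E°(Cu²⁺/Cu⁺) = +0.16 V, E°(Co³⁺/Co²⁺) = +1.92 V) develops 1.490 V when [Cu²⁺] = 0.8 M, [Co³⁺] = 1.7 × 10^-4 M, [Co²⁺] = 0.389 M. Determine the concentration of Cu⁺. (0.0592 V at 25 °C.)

0.05 M

From the Nernst equation, log Q = n(E° − E)/0.0592 = 1(1.76 − 1.490)/0.0592 = 4.561, so Q = 3.64 × 10^4.
With Q = [Cu²⁺]·[Co²⁺]/([Cu⁺]·[Co³⁺]) and the known concentrations, [Cu⁺] in the denominator gives [Cu⁺] = 0.05 M.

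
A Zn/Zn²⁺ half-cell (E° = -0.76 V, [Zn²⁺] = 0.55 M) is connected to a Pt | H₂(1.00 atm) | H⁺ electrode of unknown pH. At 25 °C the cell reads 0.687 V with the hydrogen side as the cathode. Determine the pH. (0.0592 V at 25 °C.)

E°_cell = 0.76 V and n = 2.
log Q = n(E° − E)/0.0592 = 2×(0.76 − 0.687)/0.0592 = 2.466.
With Q = [Zn²⁺]·P(H₂) / [H⁺]^2, solving for [H⁺] gives log[H⁺] = -1.363, so pH = 1.36.

pH = 1.36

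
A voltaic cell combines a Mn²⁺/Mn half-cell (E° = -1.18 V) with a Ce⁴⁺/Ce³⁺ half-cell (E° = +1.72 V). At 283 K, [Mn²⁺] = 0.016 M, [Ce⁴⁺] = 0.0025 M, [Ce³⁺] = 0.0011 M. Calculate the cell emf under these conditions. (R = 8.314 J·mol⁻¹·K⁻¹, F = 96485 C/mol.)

The Ce⁴⁺/Ce³⁺ couple has the higher reduction potential and acts as the cathode, so E°_cell = +1.72 − (-1.18) = 2.90 V.
Balancing electrons gives n = 2; the reaction quotient is Q = [Mn²⁺]·[Ce³⁺]^2/[Ce⁴⁺]^2 = 0.00310.
E = E° − (RT/nF) ln Q = 2.90 − (8.314×283)/(2×96485) × (-5.777) = 2.900 + 0.070 = 2.970 V.

2.97 V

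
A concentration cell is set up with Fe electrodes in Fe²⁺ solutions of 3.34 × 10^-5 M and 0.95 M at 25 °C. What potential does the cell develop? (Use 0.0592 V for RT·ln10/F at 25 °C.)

0.13 V

Both half-cells are Fe²⁺/Fe, so E°_cell = 0. The concentrated side is the cathode; the cell reaction moves Fe²⁺ from high to low concentration with n = 2.
Q = [Fe²⁺]_dilute/[Fe²⁺]_conc = 3.34 × 10^-5/0.95 = 3.52 × 10^-5.
E = 0 − (0.0592/2) log Q = −(0.0592/2)(-4.454) = 0.1318 V.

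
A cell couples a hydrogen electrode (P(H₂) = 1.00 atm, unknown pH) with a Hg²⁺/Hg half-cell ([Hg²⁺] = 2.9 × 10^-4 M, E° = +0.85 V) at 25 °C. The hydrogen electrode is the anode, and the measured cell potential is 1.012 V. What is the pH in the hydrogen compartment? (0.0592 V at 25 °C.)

E°_cell = 0.85 V and n = 2.
log Q = n(E° − E)/0.0592 = 2×(0.85 − 1.012)/0.0592 = -5.473.
With Q = [H⁺]^2 / ([Hg²⁺]·P(H₂)), solving for [H⁺] gives log[H⁺] = -4.505, so pH = 4.51.

pH = 4.51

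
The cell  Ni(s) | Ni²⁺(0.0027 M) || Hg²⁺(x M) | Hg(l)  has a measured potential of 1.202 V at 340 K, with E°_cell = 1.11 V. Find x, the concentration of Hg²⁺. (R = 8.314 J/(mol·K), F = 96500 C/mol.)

1.4 M

From the Nernst equation, ln Q = nF(E° − E)/RT = 2×96500×(1.11 − 1.202)/(8.314×340) = -6.281, so Q = 0.00187.
With Q = [Ni²⁺]/[Hg²⁺] and the known concentrations, [Hg²⁺] in the denominator gives [Hg²⁺] = 1.4 M.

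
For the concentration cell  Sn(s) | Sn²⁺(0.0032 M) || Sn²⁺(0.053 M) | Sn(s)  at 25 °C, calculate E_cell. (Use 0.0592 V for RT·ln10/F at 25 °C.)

Both half-cells are Sn²⁺/Sn, so E°_cell = 0. The concentrated side is the cathode; the cell reaction moves Sn²⁺ from high to low concentration with n = 2.
Q = [Sn²⁺]_dilute/[Sn²⁺]_conc = 0.0032/0.053 = 0.0604.
E = 0 − (0.0592/2) log Q = −(0.0592/2)(-1.219) = 0.0361 V.

0.036 V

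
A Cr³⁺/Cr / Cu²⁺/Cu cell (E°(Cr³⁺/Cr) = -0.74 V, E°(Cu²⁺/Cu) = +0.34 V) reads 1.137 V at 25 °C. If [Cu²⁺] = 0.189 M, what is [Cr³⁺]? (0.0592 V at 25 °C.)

1.1 × 10^-4 M

From the Nernst equation, log Q = n(E° − E)/0.0592 = 6(1.08 − 1.137)/0.0592 = -5.777, so Q = 1.67 × 10^-6.
With Q = [Cr³⁺]^2/[Cu²⁺]^3 and the known concentrations, [Cr³⁺]^2 in the numerator gives [Cr³⁺] = 1.1 × 10^-4 M.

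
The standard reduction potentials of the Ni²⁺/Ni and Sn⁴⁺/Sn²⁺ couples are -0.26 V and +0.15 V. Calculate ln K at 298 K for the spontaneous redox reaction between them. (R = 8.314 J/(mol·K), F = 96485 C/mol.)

E°_cell = +0.15 − (-0.26) = 0.41 V, with n = 2 electrons transferred.
At equilibrium E = 0, so the Nernst equation gives ln K = nFE°/RT = (2)(96485)(0.41)/((8.314)(298)) = 31.93.

ln K = 31.9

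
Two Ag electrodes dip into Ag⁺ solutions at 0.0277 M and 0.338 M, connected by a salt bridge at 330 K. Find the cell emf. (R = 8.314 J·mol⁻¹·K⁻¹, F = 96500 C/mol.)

0.071 V

Both half-cells are Ag⁺/Ag, so E°_cell = 0. The concentrated side is the cathode; the cell reaction moves Ag⁺ from high to low concentration with n = 1.
Q = [Ag⁺]_dilute/[Ag⁺]_conc = 0.0277/0.338 = 0.0820.
E = 0 − (RT/nF) ln Q = −((8.314×330)/(1×96500))(-2.502) = 0.0711 V.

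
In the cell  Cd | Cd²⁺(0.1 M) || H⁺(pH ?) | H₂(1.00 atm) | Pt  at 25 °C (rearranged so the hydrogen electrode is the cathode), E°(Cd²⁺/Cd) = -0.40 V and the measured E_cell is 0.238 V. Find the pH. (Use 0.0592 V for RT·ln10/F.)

pH = 3.24

E°_cell = 0.40 V and n = 2.
log Q = n(E° − E)/0.0592 = 2×(0.40 − 0.238)/0.0592 = 5.473.
With Q = [Cd²⁺]·P(H₂) / [H⁺]^2, solving for [H⁺] gives log[H⁺] = -3.236, so pH = 3.24.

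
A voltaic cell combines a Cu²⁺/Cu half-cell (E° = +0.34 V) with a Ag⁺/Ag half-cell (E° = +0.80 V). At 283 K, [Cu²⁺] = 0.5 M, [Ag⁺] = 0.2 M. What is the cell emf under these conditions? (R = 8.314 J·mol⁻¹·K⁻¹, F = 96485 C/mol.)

0.429 V

The Ag⁺/Ag couple has the higher reduction potential and acts as the cathode, so E°_cell = +0.80 − (+0.34) = 0.46 V.
Balancing electrons gives n = 2; the reaction quotient is Q = [Cu²⁺]/[Ag⁺]^2 = 12.5.
E = E° − (RT/nF) ln Q = 0.46 − (8.314×283)/(2×96485) × (2.526) = 0.460 − 0.031 = 0.429 V.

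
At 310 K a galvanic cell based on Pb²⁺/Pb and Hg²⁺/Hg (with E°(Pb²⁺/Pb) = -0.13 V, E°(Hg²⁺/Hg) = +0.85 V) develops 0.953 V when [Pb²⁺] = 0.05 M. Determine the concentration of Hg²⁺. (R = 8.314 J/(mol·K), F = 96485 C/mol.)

From the Nernst equation, ln Q = nF(E° − E)/RT = 2×96485×(0.98 − 0.953)/(8.314×310) = 2.022, so Q = 7.55.
With Q = [Pb²⁺]/[Hg²⁺] and the known concentrations, [Hg²⁺] in the denominator gives [Hg²⁺] = 0.0066 M.

0.0066 M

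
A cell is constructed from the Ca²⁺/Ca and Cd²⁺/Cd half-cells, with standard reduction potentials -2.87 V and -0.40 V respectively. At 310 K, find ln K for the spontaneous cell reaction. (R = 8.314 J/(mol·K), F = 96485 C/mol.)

E°_cell = -0.40 − (-2.87) = 2.47 V, with n = 2 electrons transferred.
At equilibrium E = 0, so the Nernst equation gives ln K = nFE°/RT = (2)(96485)(2.47)/((8.314)(310)) = 184.93.

ln K = 184.9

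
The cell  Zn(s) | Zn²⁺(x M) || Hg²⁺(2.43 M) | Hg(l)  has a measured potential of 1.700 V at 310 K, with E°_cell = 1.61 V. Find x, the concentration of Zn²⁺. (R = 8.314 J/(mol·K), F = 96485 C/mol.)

0.0029 M

From the Nernst equation, ln Q = nF(E° − E)/RT = 2×96485×(1.61 − 1.700)/(8.314×310) = -6.738, so Q = 0.00118.
With Q = [Zn²⁺]/[Hg²⁺] and the known concentrations, [Zn²⁺] in the numerator gives [Zn²⁺] = 0.0029 M.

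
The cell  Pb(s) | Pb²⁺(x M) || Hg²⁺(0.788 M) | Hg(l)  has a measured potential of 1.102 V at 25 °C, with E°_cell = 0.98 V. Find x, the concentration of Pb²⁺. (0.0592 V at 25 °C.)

From the Nernst equation, log Q = n(E° − E)/0.0592 = 2(0.98 − 1.102)/0.0592 = -4.122, so Q = 7.56 × 10^-5.
With Q = [Pb²⁺]/[Hg²⁺] and the known concentrations, [Pb²⁺] in the numerator gives [Pb²⁺] = 6 × 10^-5 M.

6 × 10^-5 M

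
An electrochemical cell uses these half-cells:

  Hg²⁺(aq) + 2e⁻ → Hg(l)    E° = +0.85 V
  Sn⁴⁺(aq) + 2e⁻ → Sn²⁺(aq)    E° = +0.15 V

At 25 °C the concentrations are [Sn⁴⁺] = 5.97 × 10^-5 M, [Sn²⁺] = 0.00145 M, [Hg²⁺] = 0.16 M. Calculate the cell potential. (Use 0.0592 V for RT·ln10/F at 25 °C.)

0.717 V

The Hg²⁺/Hg couple has the higher reduction potential and acts as the cathode, so E°_cell = +0.85 − (+0.15) = 0.70 V.
Balancing electrons gives n = 2; the reaction quotient is Q = [Sn⁴⁺]/([Sn²⁺]·[Hg²⁺]) = 0.257.
At 25 °C, E = E° − (0.0592/n) log Q = 0.70 − (0.0592/2)(-0.590) = 0.700 + 0.017 = 0.717 V.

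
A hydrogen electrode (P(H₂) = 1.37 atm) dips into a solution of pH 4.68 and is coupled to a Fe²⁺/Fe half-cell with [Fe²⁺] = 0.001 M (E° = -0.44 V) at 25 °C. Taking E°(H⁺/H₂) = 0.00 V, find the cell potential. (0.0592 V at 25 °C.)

0.25 V

The hydrogen couple is the cathode, so E°_cell = 0.44 V; n = 2.
[H⁺] = 10^(−4.68) = 2.1 × 10^-5 M, and Q = [Fe²⁺]·P(H₂) / [H⁺]^2 = 3.14 × 10^6.
E = E° − (0.0592/2) log Q = 0.44 − (0.0592/2)(6.497) = 0.248 V.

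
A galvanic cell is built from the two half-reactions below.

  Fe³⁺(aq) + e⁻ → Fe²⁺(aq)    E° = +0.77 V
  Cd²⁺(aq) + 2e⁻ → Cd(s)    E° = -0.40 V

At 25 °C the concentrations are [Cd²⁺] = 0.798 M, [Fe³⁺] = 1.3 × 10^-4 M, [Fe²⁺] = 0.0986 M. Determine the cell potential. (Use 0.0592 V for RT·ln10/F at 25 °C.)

1.00 V

The Fe³⁺/Fe²⁺ couple has the higher reduction potential and acts as the cathode, so E°_cell = +0.77 − (-0.40) = 1.17 V.
Balancing electrons gives n = 2; the reaction quotient is Q = [Cd²⁺]·[Fe²⁺]^2/[Fe³⁺]^2 = 4.59 × 10^5.
At 25 °C, E = E° − (0.0592/n) log Q = 1.17 − (0.0592/2)(5.662) = 1.170 − 0.168 = 1.002 V.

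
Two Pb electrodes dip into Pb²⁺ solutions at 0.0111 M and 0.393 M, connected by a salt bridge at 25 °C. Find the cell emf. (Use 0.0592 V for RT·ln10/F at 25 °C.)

0.046 V

Both half-cells are Pb²⁺/Pb, so E°_cell = 0. The concentrated side is the cathode; the cell reaction moves Pb²⁺ from high to low concentration with n = 2.
Q = [Pb²⁺]_dilute/[Pb²⁺]_conc = 0.0111/0.393 = 0.0282.
E = 0 − (0.0592/2) log Q = −(0.0592/2)(-1.549) = 0.0459 V.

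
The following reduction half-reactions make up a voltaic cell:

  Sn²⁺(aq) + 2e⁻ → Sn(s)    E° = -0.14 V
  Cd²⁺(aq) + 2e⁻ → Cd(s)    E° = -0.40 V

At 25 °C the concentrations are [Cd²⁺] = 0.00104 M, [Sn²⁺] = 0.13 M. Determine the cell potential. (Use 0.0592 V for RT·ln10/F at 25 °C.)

The Sn²⁺/Sn couple has the higher reduction potential and acts as the cathode, so E°_cell = -0.14 − (-0.40) = 0.26 V.
Balancing electrons gives n = 2; the reaction quotient is Q = [Cd²⁺]/[Sn²⁺] = 0.00800.
At 25 °C, E = E° − (0.0592/n) log Q = 0.26 − (0.0592/2)(-2.097) = 0.260 + 0.062 = 0.322 V.

0.322 V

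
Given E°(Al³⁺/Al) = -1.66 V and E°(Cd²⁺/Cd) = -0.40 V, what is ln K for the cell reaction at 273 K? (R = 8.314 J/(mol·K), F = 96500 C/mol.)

ln K = 321.4

E°_cell = -0.40 − (-1.66) = 1.26 V, with n = 6 electrons transferred.
At equilibrium E = 0, so the Nernst equation gives ln K = nFE°/RT = (6)(96500)(1.26)/((8.314)(273)) = 321.42.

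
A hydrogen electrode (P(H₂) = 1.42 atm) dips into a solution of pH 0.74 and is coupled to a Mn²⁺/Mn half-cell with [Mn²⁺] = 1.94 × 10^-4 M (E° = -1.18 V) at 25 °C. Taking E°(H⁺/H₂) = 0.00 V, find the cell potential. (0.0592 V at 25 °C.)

The hydrogen couple is the cathode, so E°_cell = 1.18 V; n = 2.
[H⁺] = 10^(−0.74) = 0.18 M, and Q = [Mn²⁺]·P(H₂) / [H⁺]^2 = 0.00832.
E = E° − (0.0592/2) log Q = 1.18 − (0.0592/2)(-2.080) = 1.242 V.

1.24 V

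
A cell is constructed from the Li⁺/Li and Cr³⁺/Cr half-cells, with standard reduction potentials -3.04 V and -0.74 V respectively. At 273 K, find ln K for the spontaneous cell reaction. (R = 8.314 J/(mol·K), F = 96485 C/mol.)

E°_cell = -0.74 − (-3.04) = 2.30 V, with n = 3 electrons transferred.
At equilibrium E = 0, so the Nernst equation gives ln K = nFE°/RT = (3)(96485)(2.30)/((8.314)(273)) = 293.32.

ln K = 293.3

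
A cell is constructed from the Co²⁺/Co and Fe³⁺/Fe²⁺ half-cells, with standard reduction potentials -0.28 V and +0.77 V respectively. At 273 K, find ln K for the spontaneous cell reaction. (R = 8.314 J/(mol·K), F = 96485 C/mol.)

E°_cell = +0.77 − (-0.28) = 1.05 V, with n = 2 electrons transferred.
At equilibrium E = 0, so the Nernst equation gives ln K = nFE°/RT = (2)(96485)(1.05)/((8.314)(273)) = 89.27.

ln K = 89.3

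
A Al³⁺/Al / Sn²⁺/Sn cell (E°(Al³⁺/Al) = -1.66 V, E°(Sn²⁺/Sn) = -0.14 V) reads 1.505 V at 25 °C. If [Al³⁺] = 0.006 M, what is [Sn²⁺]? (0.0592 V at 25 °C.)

0.01 M

From the Nernst equation, log Q = n(E° − E)/0.0592 = 6(1.52 − 1.505)/0.0592 = 1.520, so Q = 33.1.
With Q = [Al³⁺]^2/[Sn²⁺]^3 and the known concentrations, [Sn²⁺]^3 in the denominator gives [Sn²⁺] = 0.01 M.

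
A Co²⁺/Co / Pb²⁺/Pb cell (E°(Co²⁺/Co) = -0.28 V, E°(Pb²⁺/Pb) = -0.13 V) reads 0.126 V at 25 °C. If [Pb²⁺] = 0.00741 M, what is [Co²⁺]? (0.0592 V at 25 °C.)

0.048 M

From the Nernst equation, log Q = n(E° − E)/0.0592 = 2(0.15 − 0.126)/0.0592 = 0.811, so Q = 6.47.
With Q = [Co²⁺]/[Pb²⁺] and the known concentrations, [Co²⁺] in the numerator gives [Co²⁺] = 0.048 M.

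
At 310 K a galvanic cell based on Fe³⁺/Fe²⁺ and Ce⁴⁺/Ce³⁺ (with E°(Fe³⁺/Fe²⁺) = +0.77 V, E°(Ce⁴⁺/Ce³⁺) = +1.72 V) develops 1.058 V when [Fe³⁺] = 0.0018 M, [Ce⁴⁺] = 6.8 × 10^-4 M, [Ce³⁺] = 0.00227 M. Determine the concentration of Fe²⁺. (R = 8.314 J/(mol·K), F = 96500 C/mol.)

From the Nernst equation, ln Q = nF(E° − E)/RT = 1×96500×(0.95 − 1.058)/(8.314×310) = -4.044, so Q = 0.0175.
With Q = [Fe³⁺]·[Ce³⁺]/([Fe²⁺]·[Ce⁴⁺]) and the known concentrations, [Fe²⁺] in the denominator gives [Fe²⁺] = 0.34 M.

0.34 M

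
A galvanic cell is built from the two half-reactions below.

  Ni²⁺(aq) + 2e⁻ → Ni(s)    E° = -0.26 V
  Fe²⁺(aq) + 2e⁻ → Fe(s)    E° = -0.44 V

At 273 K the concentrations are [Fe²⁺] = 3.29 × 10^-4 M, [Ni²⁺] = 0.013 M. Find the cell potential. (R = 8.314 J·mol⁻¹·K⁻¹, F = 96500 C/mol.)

0.223 V

The Ni²⁺/Ni couple has the higher reduction potential and acts as the cathode, so E°_cell = -0.26 − (-0.44) = 0.18 V.
Balancing electrons gives n = 2; the reaction quotient is Q = [Fe²⁺]/[Ni²⁺] = 0.0253.
E = E° − (RT/nF) ln Q = 0.18 − (8.314×273)/(2×96500) × (-3.677) = 0.180 + 0.043 = 0.223 V.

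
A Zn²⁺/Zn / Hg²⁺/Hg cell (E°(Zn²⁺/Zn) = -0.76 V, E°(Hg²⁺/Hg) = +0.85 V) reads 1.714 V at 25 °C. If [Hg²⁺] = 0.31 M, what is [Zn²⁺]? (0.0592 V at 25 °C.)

9.5 × 10^-5 M

From the Nernst equation, log Q = n(E° − E)/0.0592 = 2(1.61 − 1.714)/0.0592 = -3.514, so Q = 3.07 × 10^-4.
With Q = [Zn²⁺]/[Hg²⁺] and the known concentrations, [Zn²⁺] in the numerator gives [Zn²⁺] = 9.5 × 10^-5 M.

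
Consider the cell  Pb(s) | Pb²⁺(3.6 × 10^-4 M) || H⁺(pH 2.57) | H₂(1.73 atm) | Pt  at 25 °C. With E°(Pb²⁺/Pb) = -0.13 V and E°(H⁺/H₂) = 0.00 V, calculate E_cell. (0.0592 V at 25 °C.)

The hydrogen couple is the cathode, so E°_cell = 0.13 V; n = 2.
[H⁺] = 10^(−2.57) = 0.0027 M, and Q = [Pb²⁺]·P(H₂) / [H⁺]^2 = 86.0.
E = E° − (0.0592/2) log Q = 0.13 − (0.0592/2)(1.934) = 0.073 V.

0.073 V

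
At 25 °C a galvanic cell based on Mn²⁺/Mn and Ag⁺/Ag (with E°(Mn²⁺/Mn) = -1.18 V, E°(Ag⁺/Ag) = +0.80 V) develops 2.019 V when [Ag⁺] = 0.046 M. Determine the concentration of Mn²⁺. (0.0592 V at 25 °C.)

From the Nernst equation, log Q = n(E° − E)/0.0592 = 2(1.98 − 2.019)/0.0592 = -1.318, so Q = 0.0481.
With Q = [Mn²⁺]/[Ag⁺]^2 and the known concentrations, [Mn²⁺] in the numerator gives [Mn²⁺] = 1 × 10^-4 M.

1 × 10^-4 M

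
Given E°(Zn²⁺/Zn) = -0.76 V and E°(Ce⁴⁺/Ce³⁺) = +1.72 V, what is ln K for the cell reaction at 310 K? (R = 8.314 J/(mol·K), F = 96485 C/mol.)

ln K = 185.7

E°_cell = +1.72 − (-0.76) = 2.48 V, with n = 2 electrons transferred.
At equilibrium E = 0, so the Nernst equation gives ln K = nFE°/RT = (2)(96485)(2.48)/((8.314)(310)) = 185.68.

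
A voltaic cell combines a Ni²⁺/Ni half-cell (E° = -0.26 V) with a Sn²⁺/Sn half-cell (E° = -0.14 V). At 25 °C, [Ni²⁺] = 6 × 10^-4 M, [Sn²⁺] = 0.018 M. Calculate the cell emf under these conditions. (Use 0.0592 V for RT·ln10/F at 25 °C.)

The Sn²⁺/Sn couple has the higher reduction potential and acts as the cathode, so E°_cell = -0.14 − (-0.26) = 0.12 V.
Balancing electrons gives n = 2; the reaction quotient is Q = [Ni²⁺]/[Sn²⁺] = 0.0333.
At 25 °C, E = E° − (0.0592/n) log Q = 0.12 − (0.0592/2)(-1.477) = 0.120 + 0.044 = 0.164 V.

0.164 V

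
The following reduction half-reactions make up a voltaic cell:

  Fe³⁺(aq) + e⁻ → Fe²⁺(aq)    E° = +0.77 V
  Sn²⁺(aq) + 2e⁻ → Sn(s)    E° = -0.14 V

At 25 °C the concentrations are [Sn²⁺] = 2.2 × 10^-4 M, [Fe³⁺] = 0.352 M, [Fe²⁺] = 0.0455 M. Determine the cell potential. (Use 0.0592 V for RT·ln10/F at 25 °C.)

The Fe³⁺/Fe²⁺ couple has the higher reduction potential and acts as the cathode, so E°_cell = +0.77 − (-0.14) = 0.91 V.
Balancing electrons gives n = 2; the reaction quotient is Q = [Sn²⁺]·[Fe²⁺]^2/[Fe³⁺]^2 = 3.68 × 10^-6.
At 25 °C, E = E° − (0.0592/n) log Q = 0.91 − (0.0592/2)(-5.435) = 0.910 + 0.161 = 1.071 V.

1.07 V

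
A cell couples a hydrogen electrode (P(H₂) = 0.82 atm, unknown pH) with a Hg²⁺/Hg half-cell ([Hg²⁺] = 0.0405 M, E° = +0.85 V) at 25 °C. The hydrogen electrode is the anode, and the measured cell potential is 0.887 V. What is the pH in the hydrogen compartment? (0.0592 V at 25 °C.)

E°_cell = 0.85 V and n = 2.
log Q = n(E° − E)/0.0592 = 2×(0.85 − 0.887)/0.0592 = -1.250.
With Q = [H⁺]^2 / ([Hg²⁺]·P(H₂)), solving for [H⁺] gives log[H⁺] = -1.364, so pH = 1.36.

pH = 1.36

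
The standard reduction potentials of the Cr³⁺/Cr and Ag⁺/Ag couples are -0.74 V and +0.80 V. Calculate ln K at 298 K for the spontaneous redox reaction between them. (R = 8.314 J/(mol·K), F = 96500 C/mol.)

E°_cell = +0.80 − (-0.74) = 1.54 V, with n = 3 electrons transferred.
At equilibrium E = 0, so the Nernst equation gives ln K = nFE°/RT = (3)(96500)(1.54)/((8.314)(298)) = 179.95.

ln K = 179.9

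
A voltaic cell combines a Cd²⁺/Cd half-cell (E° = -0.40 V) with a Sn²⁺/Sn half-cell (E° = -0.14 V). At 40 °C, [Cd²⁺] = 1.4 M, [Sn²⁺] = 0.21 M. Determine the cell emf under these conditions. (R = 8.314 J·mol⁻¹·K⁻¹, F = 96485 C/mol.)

The Sn²⁺/Sn couple has the higher reduction potential and acts as the cathode, so E°_cell = -0.14 − (-0.40) = 0.26 V.
Balancing electrons gives n = 2; the reaction quotient is Q = [Cd²⁺]/[Sn²⁺] = 6.67.
E = E° − (RT/nF) ln Q = 0.26 − (8.314×313)/(2×96485) × (1.897) = 0.260 − 0.026 = 0.234 V.

0.234 V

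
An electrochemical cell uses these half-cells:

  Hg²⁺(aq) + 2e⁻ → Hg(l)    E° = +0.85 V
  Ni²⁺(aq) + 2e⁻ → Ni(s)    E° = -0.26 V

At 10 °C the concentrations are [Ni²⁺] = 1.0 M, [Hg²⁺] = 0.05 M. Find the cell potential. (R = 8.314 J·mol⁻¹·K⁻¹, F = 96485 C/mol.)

The Hg²⁺/Hg couple has the higher reduction potential and acts as the cathode, so E°_cell = +0.85 − (-0.26) = 1.11 V.
Balancing electrons gives n = 2; the reaction quotient is Q = [Ni²⁺]/[Hg²⁺] = 20.0.
E = E° − (RT/nF) ln Q = 1.11 − (8.314×283)/(2×96485) × (2.996) = 1.110 − 0.037 = 1.073 V.

1.07 V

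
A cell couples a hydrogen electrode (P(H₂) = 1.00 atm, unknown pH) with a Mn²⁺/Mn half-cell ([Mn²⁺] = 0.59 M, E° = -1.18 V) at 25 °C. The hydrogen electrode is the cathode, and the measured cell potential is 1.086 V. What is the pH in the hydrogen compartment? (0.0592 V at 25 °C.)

E°_cell = 1.18 V and n = 2.
log Q = n(E° − E)/0.0592 = 2×(1.18 − 1.086)/0.0592 = 3.176.
With Q = [Mn²⁺]·P(H₂) / [H⁺]^2, solving for [H⁺] gives log[H⁺] = -1.702, so pH = 1.70.

pH = 1.70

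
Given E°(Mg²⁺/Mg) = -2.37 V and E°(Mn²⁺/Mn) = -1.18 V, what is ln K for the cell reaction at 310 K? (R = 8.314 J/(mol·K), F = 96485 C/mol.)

ln K = 89.1

E°_cell = -1.18 − (-2.37) = 1.19 V, with n = 2 electrons transferred.
At equilibrium E = 0, so the Nernst equation gives ln K = nFE°/RT = (2)(96485)(1.19)/((8.314)(310)) = 89.10.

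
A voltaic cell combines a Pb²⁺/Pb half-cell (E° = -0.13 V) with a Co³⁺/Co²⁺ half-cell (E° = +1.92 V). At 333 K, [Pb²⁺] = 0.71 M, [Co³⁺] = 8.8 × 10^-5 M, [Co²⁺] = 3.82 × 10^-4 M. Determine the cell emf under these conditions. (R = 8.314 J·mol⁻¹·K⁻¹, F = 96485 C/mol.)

The Co³⁺/Co²⁺ couple has the higher reduction potential and acts as the cathode, so E°_cell = +1.92 − (-0.13) = 2.05 V.
Balancing electrons gives n = 2; the reaction quotient is Q = [Pb²⁺]·[Co²⁺]^2/[Co³⁺]^2 = 13.4.
E = E° − (RT/nF) ln Q = 2.05 − (8.314×333)/(2×96485) × (2.594) = 2.050 − 0.037 = 2.013 V.

2.01 V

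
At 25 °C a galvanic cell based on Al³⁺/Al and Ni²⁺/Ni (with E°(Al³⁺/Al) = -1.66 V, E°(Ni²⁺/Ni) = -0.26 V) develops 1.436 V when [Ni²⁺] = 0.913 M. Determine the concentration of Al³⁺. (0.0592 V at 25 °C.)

0.013 M

From the Nernst equation, log Q = n(E° − E)/0.0592 = 6(1.40 − 1.436)/0.0592 = -3.649, so Q = 2.25 × 10^-4.
With Q = [Al³⁺]^2/[Ni²⁺]^3 and the known concentrations, [Al³⁺]^2 in the numerator gives [Al³⁺] = 0.013 M.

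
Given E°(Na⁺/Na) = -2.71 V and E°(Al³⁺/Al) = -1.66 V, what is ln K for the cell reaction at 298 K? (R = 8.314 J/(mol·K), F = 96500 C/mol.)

E°_cell = -1.66 − (-2.71) = 1.05 V, with n = 3 electrons transferred.
At equilibrium E = 0, so the Nernst equation gives ln K = nFE°/RT = (3)(96500)(1.05)/((8.314)(298)) = 122.69.

ln K = 122.7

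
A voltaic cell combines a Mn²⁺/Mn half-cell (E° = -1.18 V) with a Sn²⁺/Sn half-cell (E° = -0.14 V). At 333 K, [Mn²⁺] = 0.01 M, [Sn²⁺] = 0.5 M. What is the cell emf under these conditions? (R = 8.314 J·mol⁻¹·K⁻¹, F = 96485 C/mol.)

The Sn²⁺/Sn couple has the higher reduction potential and acts as the cathode, so E°_cell = -0.14 − (-1.18) = 1.04 V.
Balancing electrons gives n = 2; the reaction quotient is Q = [Mn²⁺]/[Sn²⁺] = 0.0200.
E = E° − (RT/nF) ln Q = 1.04 − (8.314×333)/(2×96485) × (-3.912) = 1.040 + 0.056 = 1.096 V.

1.10 V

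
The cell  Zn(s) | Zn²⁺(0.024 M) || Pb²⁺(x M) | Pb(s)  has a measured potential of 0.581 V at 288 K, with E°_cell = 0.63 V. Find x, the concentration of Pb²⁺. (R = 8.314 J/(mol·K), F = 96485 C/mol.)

From the Nernst equation, ln Q = nF(E° − E)/RT = 2×96485×(0.63 − 0.581)/(8.314×288) = 3.949, so Q = 51.9.
With Q = [Zn²⁺]/[Pb²⁺] and the known concentrations, [Pb²⁺] in the denominator gives [Pb²⁺] = 4.6 × 10^-4 M.

4.6 × 10^-4 M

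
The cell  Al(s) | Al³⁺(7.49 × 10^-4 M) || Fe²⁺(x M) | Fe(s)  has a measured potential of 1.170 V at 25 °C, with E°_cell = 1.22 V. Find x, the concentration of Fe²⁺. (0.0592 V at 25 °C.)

From the Nernst equation, log Q = n(E° − E)/0.0592 = 6(1.22 − 1.170)/0.0592 = 5.068, so Q = 1.17 × 10^5.
With Q = [Al³⁺]^2/[Fe²⁺]^3 and the known concentrations, [Fe²⁺]^3 in the denominator gives [Fe²⁺] = 1.7 × 10^-4 M.

1.7 × 10^-4 M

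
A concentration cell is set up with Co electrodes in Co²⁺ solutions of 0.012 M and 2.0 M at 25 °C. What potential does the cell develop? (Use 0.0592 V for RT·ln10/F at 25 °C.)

Both half-cells are Co²⁺/Co, so E°_cell = 0. The concentrated side is the cathode; the cell reaction moves Co²⁺ from high to low concentration with n = 2.
Q = [Co²⁺]_dilute/[Co²⁺]_conc = 0.012/2.0 = 0.00600.
E = 0 − (0.0592/2) log Q = −(0.0592/2)(-2.222) = 0.0658 V.

0.066 V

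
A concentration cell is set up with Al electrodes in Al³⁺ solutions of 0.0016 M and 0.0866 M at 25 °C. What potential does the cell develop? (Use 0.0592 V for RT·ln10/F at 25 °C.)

Both half-cells are Al³⁺/Al, so E°_cell = 0. The concentrated side is the cathode; the cell reaction moves Al³⁺ from high to low concentration with n = 3.
Q = [Al³⁺]_dilute/[Al³⁺]_conc = 0.0016/0.0866 = 0.0185.
E = 0 − (0.0592/3) log Q = −(0.0592/3)(-1.733) = 0.0342 V.

0.034 V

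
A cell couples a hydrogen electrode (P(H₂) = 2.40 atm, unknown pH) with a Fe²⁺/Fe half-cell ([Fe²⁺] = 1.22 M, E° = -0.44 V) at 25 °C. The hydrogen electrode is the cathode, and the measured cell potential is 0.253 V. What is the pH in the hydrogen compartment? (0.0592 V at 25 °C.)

pH = 2.93

E°_cell = 0.44 V and n = 2.
log Q = n(E° − E)/0.0592 = 2×(0.44 − 0.253)/0.0592 = 6.318.
With Q = [Fe²⁺]·P(H₂) / [H⁺]^2, solving for [H⁺] gives log[H⁺] = -2.925, so pH = 2.93.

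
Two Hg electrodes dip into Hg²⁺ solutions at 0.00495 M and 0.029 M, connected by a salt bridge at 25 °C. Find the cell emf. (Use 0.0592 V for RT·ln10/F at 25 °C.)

0.023 V

Both half-cells are Hg²⁺/Hg, so E°_cell = 0. The concentrated side is the cathode; the cell reaction moves Hg²⁺ from high to low concentration with n = 2.
Q = [Hg²⁺]_dilute/[Hg²⁺]_conc = 0.00495/0.029 = 0.171.
E = 0 − (0.0592/2) log Q = −(0.0592/2)(-0.768) = 0.0227 V.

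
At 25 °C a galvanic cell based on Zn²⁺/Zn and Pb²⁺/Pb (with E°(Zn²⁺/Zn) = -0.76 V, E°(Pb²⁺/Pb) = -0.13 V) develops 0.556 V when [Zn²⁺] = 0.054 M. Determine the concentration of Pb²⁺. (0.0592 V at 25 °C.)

1.7 × 10^-4 M

From the Nernst equation, log Q = n(E° − E)/0.0592 = 2(0.63 − 0.556)/0.0592 = 2.500, so Q = 316.
With Q = [Zn²⁺]/[Pb²⁺] and the known concentrations, [Pb²⁺] in the denominator gives [Pb²⁺] = 1.7 × 10^-4 M.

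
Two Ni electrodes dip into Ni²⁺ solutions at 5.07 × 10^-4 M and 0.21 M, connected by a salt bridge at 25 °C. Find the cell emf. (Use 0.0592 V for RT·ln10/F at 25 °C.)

0.077 V

Both half-cells are Ni²⁺/Ni, so E°_cell = 0. The concentrated side is the cathode; the cell reaction moves Ni²⁺ from high to low concentration with n = 2.
Q = [Ni²⁺]_dilute/[Ni²⁺]_conc = 5.07 × 10^-4/0.21 = 0.00241.
E = 0 − (0.0592/2) log Q = −(0.0592/2)(-2.617) = 0.0775 V.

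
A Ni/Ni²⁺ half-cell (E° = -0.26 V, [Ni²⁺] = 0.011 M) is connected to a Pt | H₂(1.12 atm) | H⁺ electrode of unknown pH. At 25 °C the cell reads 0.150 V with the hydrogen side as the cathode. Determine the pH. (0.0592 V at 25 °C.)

E°_cell = 0.26 V and n = 2.
log Q = n(E° − E)/0.0592 = 2×(0.26 − 0.150)/0.0592 = 3.716.
With Q = [Ni²⁺]·P(H₂) / [H⁺]^2, solving for [H⁺] gives log[H⁺] = -2.813, so pH = 2.81.

pH = 2.81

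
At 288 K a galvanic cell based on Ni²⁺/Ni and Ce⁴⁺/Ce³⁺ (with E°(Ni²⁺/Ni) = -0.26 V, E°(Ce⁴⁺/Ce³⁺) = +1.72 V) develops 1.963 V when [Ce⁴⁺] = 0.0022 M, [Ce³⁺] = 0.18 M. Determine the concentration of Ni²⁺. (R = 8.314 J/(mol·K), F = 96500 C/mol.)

5.9 × 10^-4 M

From the Nernst equation, ln Q = nF(E° − E)/RT = 2×96500×(1.98 − 1.963)/(8.314×288) = 1.370, so Q = 3.94.
With Q = [Ni²⁺]·[Ce³⁺]^2/[Ce⁴⁺]^2 and the known concentrations, [Ni²⁺] in the numerator gives [Ni²⁺] = 5.9 × 10^-4 M.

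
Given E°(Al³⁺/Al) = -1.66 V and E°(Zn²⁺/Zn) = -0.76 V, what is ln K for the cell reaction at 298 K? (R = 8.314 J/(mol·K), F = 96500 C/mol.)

ln K = 210.3

E°_cell = -0.76 − (-1.66) = 0.90 V, with n = 6 electrons transferred.
At equilibrium E = 0, so the Nernst equation gives ln K = nFE°/RT = (6)(96500)(0.90)/((8.314)(298)) = 210.33.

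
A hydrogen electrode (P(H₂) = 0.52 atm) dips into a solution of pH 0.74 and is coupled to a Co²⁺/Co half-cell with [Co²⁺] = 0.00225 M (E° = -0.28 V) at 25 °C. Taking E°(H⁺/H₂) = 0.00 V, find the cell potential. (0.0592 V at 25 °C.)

The hydrogen couple is the cathode, so E°_cell = 0.28 V; n = 2.
[H⁺] = 10^(−0.74) = 0.18 M, and Q = [Co²⁺]·P(H₂) / [H⁺]^2 = 0.0353.
E = E° − (0.0592/2) log Q = 0.28 − (0.0592/2)(-1.452) = 0.323 V.

0.32 V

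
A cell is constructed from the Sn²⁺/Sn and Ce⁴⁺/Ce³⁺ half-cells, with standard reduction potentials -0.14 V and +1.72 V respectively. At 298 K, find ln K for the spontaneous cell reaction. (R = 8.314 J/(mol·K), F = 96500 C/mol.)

E°_cell = +1.72 − (-0.14) = 1.86 V, with n = 2 electrons transferred.
At equilibrium E = 0, so the Nernst equation gives ln K = nFE°/RT = (2)(96500)(1.86)/((8.314)(298)) = 144.89.

ln K = 144.9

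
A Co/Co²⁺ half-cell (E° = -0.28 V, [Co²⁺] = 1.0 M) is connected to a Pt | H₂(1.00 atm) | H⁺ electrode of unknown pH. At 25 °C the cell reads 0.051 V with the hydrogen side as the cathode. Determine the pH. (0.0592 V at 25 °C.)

E°_cell = 0.28 V and n = 2.
log Q = n(E° − E)/0.0592 = 2×(0.28 − 0.051)/0.0592 = 7.736.
With Q = [Co²⁺]·P(H₂) / [H⁺]^2, solving for [H⁺] gives log[H⁺] = -3.868, so pH = 3.87.

pH = 3.87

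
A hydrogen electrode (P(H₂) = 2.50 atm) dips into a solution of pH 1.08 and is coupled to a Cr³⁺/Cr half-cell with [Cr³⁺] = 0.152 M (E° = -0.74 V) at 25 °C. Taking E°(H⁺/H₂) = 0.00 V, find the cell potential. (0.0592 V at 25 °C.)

0.68 V

The hydrogen couple is the cathode, so E°_cell = 0.74 V; n = 6.
[H⁺] = 10^(−1.08) = 0.083 M, and Q = [Cr³⁺]^2·P(H₂)^3 / [H⁺]^6 = 1.09 × 10^6.
E = E° − (0.0592/6) log Q = 0.74 − (0.0592/6)(6.038) = 0.680 V.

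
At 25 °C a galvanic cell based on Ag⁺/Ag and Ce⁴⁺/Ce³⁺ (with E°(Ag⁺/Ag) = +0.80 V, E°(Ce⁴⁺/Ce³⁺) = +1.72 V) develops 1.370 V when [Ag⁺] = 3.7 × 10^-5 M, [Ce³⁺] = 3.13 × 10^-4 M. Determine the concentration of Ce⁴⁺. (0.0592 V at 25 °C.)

From the Nernst equation, log Q = n(E° − E)/0.0592 = 1(0.92 − 1.370)/0.0592 = -7.601, so Q = 2.5 × 10^-8.
With Q = [Ag⁺]·[Ce³⁺]/[Ce⁴⁺] and the known concentrations, [Ce⁴⁺] in the denominator gives [Ce⁴⁺] = 0.46 M.

0.46 M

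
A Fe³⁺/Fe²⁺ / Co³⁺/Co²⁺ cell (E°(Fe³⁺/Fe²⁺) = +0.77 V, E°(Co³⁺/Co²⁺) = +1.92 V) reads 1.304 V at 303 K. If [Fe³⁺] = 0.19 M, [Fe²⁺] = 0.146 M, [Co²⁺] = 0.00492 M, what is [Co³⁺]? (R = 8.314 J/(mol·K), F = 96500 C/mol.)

2.3 M

From the Nernst equation, ln Q = nF(E° − E)/RT = 1×96500×(1.15 − 1.304)/(8.314×303) = -5.899, so Q = 0.00274.
With Q = [Fe³⁺]·[Co²⁺]/([Fe²⁺]·[Co³⁺]) and the known concentrations, [Co³⁺] in the denominator gives [Co³⁺] = 2.3 M.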